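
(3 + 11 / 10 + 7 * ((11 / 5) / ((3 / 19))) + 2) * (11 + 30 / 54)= 161668 / 135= 1197.54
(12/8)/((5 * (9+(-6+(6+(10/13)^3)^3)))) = 31813498119/28842267346870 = 0.00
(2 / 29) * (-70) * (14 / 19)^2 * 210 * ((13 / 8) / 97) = -9363900 / 1015493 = -9.22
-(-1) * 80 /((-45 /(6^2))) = -64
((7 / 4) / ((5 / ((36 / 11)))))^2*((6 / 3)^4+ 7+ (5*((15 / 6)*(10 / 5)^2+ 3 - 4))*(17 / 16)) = 408807 / 4400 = 92.91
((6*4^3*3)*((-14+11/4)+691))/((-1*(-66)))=130512/11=11864.73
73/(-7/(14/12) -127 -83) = -73/216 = -0.34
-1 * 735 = -735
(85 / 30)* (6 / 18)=17 / 18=0.94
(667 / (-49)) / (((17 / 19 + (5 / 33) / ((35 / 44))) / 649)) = -24674331 / 3031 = -8140.66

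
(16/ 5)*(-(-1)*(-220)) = -704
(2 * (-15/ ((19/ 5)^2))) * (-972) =729000/ 361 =2019.39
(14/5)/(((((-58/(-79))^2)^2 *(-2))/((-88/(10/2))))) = 2999156237/35364050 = 84.81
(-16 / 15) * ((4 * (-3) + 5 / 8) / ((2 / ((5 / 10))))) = 91 / 30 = 3.03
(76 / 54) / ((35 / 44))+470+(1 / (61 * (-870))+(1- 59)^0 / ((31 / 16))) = 48950357923 / 103645710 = 472.29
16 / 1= 16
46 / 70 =23 / 35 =0.66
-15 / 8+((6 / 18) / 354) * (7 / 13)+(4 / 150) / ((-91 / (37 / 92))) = -416682121 / 222276600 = -1.87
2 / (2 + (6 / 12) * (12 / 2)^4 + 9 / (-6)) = 4 / 1297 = 0.00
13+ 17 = 30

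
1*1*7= 7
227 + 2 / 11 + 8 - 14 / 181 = 468093 / 1991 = 235.10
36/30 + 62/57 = 652/285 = 2.29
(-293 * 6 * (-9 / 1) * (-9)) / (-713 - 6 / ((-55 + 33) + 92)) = 2491965 / 12479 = 199.69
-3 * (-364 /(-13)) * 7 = -588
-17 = -17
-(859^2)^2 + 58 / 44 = -11978304143513 / 22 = -544468370159.68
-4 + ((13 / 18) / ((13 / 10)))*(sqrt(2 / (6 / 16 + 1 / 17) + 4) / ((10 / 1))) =-4 + sqrt(7493) / 531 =-3.84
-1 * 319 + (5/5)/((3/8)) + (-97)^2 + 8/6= 9094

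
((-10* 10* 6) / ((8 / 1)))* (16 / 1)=-1200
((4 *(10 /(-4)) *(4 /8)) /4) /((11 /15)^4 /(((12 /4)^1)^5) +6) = -61509375 /295303564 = -0.21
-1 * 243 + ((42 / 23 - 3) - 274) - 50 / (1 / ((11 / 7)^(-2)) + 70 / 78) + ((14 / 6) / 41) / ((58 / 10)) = -140676433892 / 263925897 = -533.01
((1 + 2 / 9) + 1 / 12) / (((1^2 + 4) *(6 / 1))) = 47 / 1080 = 0.04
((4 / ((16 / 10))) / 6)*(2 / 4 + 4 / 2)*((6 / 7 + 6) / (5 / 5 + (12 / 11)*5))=550 / 497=1.11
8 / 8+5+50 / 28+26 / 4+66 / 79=8362 / 553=15.12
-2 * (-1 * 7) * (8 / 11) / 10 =1.02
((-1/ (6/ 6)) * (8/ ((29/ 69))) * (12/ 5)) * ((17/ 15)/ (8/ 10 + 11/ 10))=-75072/ 2755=-27.25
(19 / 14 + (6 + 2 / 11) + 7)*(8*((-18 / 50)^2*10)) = 1450872 / 9625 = 150.74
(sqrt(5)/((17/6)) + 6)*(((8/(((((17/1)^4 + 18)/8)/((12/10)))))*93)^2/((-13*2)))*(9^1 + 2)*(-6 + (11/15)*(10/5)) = 56115265536*sqrt(5)/11340492346625 + 953959514112/11340492346625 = 0.10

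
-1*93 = -93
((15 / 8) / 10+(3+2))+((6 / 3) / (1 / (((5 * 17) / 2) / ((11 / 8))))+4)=12497 / 176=71.01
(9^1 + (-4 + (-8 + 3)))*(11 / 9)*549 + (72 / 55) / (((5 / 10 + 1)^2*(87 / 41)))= 1312 / 4785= 0.27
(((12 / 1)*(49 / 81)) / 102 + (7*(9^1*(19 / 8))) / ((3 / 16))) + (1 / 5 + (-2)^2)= 5523637 / 6885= 802.27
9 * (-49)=-441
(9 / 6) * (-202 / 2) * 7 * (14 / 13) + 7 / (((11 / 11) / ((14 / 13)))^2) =-191639 / 169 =-1133.96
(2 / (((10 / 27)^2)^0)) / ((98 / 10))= 10 / 49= 0.20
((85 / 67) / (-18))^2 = 0.00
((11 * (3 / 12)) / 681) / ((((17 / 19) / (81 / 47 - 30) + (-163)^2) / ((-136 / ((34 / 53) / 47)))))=-230634217 / 152292715540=-0.00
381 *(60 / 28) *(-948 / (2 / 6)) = -16253460 / 7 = -2321922.86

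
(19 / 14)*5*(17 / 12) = 1615 / 168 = 9.61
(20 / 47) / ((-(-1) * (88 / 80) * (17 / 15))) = 3000 / 8789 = 0.34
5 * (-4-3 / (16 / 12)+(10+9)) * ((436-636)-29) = -14598.75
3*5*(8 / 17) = 120 / 17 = 7.06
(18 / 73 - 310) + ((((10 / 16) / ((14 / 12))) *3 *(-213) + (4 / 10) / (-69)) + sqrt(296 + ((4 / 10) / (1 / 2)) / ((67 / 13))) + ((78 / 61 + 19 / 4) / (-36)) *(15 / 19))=-2132223720763 / 3269214480 + 2 *sqrt(8309005) / 335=-635.00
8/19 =0.42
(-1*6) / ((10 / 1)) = -0.60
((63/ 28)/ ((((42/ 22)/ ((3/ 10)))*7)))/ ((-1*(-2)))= 99/ 3920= 0.03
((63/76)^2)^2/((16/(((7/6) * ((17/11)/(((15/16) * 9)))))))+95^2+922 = 9947.01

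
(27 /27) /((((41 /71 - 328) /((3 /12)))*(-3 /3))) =71 /92988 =0.00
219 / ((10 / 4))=438 / 5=87.60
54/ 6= 9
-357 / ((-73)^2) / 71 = -357 / 378359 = -0.00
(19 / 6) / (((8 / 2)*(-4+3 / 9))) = -19 / 88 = -0.22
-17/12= -1.42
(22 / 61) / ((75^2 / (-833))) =-18326 / 343125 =-0.05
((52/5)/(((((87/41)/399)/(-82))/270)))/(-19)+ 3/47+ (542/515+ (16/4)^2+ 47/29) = 1599563592066/701945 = 2278759.15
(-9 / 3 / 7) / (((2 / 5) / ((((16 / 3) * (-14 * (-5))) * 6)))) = -2400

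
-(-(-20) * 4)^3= -512000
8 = 8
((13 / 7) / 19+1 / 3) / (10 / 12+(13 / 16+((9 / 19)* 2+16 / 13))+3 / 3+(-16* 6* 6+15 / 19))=-35776 / 47337521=-0.00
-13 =-13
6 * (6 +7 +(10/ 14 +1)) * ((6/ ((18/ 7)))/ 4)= 51.50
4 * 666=2664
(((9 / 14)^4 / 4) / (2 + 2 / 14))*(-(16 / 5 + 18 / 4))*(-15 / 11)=6561 / 31360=0.21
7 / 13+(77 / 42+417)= 32711 / 78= 419.37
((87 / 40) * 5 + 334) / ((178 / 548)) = 4247 / 4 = 1061.75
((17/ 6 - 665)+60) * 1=-3613/ 6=-602.17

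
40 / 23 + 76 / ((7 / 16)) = 28248 / 161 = 175.45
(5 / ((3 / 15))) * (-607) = -15175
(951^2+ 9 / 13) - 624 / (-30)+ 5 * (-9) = 58784537 / 65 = 904377.49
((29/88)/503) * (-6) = -87/22132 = -0.00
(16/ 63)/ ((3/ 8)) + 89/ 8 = 11.80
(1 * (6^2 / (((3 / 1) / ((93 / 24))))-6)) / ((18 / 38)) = 171 / 2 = 85.50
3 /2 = 1.50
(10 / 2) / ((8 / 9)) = 45 / 8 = 5.62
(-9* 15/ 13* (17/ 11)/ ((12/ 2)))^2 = 585225/ 81796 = 7.15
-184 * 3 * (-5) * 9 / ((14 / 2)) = 24840 / 7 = 3548.57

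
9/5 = 1.80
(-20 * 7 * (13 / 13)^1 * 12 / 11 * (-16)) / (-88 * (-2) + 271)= 8960 / 1639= 5.47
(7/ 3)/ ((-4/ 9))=-21/ 4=-5.25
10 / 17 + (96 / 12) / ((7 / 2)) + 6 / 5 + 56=35744 / 595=60.07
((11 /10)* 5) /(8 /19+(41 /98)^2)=1003618 /108771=9.23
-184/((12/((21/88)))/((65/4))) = -10465/176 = -59.46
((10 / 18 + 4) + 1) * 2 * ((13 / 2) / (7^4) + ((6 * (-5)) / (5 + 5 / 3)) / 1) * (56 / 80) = -107980 / 3087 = -34.98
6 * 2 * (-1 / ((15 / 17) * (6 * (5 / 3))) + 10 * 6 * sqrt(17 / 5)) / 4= -17 / 50 + 36 * sqrt(85)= 331.56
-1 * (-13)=13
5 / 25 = 1 / 5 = 0.20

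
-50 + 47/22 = -1053/22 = -47.86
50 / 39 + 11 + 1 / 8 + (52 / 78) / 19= 73757 / 5928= 12.44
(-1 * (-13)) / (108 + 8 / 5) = 65 / 548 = 0.12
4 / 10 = 2 / 5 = 0.40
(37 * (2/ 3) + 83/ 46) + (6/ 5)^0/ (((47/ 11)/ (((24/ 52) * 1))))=2241091/ 84318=26.58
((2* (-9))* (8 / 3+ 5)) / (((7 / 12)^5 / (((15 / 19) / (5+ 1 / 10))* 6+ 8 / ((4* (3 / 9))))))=-76850270208 / 5428661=-14156.40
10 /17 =0.59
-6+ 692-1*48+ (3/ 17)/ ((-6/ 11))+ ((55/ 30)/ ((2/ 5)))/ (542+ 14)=72328751/ 113424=637.68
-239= -239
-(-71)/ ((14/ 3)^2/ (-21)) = -1917/ 28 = -68.46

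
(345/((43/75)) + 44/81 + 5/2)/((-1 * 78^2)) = -324073/3260088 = -0.10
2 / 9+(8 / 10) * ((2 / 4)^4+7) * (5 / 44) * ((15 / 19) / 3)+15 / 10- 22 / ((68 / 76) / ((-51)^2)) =-63952.11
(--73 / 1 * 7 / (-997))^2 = 261121 / 994009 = 0.26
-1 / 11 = -0.09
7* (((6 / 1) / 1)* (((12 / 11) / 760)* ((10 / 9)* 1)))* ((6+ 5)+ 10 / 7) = 174 / 209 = 0.83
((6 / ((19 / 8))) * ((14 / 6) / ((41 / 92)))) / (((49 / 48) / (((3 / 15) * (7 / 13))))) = 1.40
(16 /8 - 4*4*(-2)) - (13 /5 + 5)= 132 /5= 26.40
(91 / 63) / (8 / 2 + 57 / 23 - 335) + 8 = 8.00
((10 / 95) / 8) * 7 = 7 / 76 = 0.09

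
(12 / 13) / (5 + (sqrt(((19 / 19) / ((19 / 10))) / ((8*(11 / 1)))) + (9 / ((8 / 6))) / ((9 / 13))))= 0.06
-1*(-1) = 1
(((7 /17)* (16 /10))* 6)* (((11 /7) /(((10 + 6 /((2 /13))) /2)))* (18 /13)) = 0.35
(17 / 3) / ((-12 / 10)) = -85 / 18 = -4.72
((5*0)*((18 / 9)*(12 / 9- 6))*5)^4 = 0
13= 13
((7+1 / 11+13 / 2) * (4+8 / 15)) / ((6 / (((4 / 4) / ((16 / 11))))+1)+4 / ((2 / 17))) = 782 / 555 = 1.41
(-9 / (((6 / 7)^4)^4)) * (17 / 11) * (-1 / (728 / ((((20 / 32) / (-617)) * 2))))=-0.00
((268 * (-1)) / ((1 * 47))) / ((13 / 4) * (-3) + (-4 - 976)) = 1072 / 186073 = 0.01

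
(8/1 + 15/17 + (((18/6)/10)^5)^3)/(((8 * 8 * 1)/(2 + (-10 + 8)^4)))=1359000002195382771/544000000000000000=2.50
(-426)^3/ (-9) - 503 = 8589361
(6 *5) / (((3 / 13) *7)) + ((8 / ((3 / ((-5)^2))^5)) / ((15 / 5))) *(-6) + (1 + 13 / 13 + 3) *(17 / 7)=-1093697755 / 1701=-642973.40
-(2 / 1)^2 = -4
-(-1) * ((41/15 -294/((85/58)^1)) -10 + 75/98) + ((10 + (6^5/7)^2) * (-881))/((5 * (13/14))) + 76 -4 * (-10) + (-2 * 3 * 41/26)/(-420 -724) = -43512730494674663/185825640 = -234158916.36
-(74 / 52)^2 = -1369 / 676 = -2.03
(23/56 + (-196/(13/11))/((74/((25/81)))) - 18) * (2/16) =-39885785/17454528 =-2.29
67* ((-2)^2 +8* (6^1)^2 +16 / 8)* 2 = 39396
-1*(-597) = 597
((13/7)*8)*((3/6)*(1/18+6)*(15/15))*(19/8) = 26923/252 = 106.84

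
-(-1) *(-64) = -64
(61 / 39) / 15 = 61 / 585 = 0.10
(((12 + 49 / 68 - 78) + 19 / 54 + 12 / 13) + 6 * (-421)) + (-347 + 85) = -68071643 / 23868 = -2852.00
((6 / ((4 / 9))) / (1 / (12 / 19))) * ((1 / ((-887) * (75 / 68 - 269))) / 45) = 0.00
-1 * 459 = -459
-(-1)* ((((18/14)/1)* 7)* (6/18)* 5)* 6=90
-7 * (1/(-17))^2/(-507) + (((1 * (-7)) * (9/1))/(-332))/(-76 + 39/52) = -1293724/522940587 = -0.00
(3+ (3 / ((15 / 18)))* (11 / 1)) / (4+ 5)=4.73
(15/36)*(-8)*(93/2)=-155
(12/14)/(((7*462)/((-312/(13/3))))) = -72/3773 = -0.02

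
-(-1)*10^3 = 1000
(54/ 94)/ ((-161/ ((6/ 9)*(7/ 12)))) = -3/ 2162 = -0.00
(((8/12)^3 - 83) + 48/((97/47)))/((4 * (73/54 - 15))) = 1.09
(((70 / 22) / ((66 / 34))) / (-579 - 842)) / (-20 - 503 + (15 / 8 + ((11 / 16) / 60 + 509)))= 27200 / 285643127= 0.00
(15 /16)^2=225 /256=0.88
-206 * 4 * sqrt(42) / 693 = -7.71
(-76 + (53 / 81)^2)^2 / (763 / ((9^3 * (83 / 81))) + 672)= 20405086356107 / 2404623315843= 8.49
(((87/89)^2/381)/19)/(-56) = -2523/1070348888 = -0.00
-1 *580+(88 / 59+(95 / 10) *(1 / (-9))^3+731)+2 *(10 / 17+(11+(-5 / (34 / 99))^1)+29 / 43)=9299389301 / 62882082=147.89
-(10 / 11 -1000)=10990 / 11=999.09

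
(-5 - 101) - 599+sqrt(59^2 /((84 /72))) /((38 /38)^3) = -705+59 * sqrt(42) /7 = -650.38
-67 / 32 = -2.09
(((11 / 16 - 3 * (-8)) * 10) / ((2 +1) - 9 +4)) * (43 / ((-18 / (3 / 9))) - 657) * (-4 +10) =70153975 / 144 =487180.38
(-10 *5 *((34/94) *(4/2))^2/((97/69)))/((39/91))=-9305800/214273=-43.43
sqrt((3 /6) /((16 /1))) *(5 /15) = sqrt(2) /24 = 0.06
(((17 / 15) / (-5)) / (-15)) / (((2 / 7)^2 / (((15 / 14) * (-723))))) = -28679 / 200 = -143.40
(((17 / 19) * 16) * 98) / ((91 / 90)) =342720 / 247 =1387.53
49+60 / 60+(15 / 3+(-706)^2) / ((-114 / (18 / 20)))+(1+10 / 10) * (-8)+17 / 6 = -4443979 / 1140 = -3898.23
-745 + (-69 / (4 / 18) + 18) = -2075 / 2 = -1037.50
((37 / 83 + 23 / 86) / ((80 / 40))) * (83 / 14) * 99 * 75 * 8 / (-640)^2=1512027 / 4931584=0.31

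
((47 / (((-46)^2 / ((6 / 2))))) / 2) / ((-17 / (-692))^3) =2247.22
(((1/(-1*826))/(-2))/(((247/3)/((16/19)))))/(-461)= -12/893514349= -0.00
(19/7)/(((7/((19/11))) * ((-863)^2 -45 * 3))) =361/401357726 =0.00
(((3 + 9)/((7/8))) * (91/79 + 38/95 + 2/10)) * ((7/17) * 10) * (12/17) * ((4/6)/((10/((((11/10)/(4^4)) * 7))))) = 79926/570775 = 0.14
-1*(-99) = 99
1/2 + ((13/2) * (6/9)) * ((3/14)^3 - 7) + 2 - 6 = -278165/8232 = -33.79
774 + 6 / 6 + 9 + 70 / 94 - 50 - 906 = -8049 / 47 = -171.26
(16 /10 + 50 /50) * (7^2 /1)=637 /5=127.40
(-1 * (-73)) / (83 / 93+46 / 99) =224037 / 4165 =53.79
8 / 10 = 4 / 5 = 0.80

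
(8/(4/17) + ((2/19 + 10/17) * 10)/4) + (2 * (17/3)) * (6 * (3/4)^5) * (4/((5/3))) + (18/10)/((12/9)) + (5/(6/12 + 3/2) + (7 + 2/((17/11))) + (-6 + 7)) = 1810991/20672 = 87.61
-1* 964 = -964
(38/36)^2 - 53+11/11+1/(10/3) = -81949/1620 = -50.59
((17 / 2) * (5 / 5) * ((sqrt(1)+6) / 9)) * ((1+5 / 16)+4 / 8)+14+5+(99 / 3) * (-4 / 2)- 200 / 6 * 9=-96485 / 288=-335.02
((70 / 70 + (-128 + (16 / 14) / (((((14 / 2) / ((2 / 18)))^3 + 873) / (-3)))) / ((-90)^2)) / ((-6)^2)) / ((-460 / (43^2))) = -1078763584331 / 9816743160000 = -0.11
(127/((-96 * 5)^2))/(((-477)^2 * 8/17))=2159/419381452800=0.00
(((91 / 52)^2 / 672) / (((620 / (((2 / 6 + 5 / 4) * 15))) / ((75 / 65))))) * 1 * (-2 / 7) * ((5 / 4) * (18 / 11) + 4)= -0.00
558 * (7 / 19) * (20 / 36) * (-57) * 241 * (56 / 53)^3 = -275525698560 / 148877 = -1850693.52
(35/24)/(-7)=-5/24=-0.21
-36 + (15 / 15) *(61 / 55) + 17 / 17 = -33.89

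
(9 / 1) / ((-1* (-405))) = 1 / 45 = 0.02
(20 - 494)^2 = 224676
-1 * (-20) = 20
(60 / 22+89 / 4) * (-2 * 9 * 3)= -29673 / 22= -1348.77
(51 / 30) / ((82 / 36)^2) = 2754 / 8405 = 0.33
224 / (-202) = -112 / 101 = -1.11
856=856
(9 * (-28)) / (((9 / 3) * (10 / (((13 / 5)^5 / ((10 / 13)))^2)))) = -489259787572101 / 2441406250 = -200400.81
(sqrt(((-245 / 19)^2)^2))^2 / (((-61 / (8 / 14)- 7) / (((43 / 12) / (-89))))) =4426543625 / 452344191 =9.79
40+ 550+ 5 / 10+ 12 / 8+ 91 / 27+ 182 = 20989 / 27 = 777.37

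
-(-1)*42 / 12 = 7 / 2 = 3.50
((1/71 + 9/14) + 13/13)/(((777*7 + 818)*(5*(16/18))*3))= 4941/248778320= 0.00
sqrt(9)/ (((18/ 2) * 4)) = 1/ 12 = 0.08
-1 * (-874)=874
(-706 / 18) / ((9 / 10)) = -3530 / 81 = -43.58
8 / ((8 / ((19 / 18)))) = 19 / 18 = 1.06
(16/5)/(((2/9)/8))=576/5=115.20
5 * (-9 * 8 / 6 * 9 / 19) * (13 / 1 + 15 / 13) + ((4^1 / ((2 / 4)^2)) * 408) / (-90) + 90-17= -1488671 / 3705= -401.80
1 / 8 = 0.12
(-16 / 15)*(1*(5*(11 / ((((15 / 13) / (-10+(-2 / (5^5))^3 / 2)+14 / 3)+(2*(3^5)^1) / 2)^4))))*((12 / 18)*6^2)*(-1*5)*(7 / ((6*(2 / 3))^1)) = 3051998931518225626863076320469406915011328215079109120 / 930324351384005655554059987945555165142588771719207238255761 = 0.00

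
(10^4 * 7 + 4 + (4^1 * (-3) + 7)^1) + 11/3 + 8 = 210032/3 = 70010.67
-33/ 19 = -1.74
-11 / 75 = -0.15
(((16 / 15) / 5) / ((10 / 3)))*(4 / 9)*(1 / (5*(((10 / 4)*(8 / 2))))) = 16 / 28125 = 0.00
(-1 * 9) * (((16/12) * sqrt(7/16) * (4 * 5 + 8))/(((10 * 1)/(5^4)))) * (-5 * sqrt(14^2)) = 367500 * sqrt(7) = 972313.61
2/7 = 0.29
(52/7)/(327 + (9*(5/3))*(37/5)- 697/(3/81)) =-52/128667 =-0.00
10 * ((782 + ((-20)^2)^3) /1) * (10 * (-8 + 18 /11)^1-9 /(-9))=-440965387980 /11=-40087762543.64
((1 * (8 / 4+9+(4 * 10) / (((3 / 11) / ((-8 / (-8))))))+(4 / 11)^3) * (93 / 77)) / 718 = 2788915 / 10512238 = 0.27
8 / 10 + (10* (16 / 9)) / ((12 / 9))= 212 / 15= 14.13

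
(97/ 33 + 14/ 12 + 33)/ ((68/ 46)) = 56327/ 2244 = 25.10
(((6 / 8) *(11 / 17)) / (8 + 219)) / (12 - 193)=-33 / 2793916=-0.00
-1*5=-5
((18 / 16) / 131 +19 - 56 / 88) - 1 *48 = -341549 / 11528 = -29.63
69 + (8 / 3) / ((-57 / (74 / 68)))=68.95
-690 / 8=-86.25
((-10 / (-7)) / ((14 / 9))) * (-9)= -405 / 49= -8.27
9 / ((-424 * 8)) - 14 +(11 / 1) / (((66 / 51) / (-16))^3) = -8538173889 / 410432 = -20802.90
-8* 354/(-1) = 2832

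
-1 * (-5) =5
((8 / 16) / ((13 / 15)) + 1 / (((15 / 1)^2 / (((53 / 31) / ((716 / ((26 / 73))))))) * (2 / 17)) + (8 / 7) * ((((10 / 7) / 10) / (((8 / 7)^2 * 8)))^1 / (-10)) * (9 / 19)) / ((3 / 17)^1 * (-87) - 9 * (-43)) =28226729571499 / 18205669210809600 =0.00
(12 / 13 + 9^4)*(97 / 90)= 551639 / 78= 7072.29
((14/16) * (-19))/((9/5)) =-9.24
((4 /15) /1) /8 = 1 /30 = 0.03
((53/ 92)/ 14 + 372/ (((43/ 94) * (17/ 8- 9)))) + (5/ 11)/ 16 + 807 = 4196240901/ 6092240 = 688.78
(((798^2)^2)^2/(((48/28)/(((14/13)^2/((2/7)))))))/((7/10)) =556261875648146994348542.50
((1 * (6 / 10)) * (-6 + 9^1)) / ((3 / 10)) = 6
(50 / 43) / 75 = 2 / 129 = 0.02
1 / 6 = 0.17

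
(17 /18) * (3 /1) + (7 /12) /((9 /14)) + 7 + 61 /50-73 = -82403 /1350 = -61.04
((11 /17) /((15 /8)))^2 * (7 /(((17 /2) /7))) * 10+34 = 9034714 /221085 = 40.87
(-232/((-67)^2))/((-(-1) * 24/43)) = -1247/13467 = -0.09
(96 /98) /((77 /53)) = 2544 /3773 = 0.67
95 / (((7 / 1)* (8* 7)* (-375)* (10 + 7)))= -19 / 499800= -0.00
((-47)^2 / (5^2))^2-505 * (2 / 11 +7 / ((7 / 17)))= -5976634 / 6875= -869.33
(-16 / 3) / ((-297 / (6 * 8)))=256 / 297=0.86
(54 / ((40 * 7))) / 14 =27 / 1960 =0.01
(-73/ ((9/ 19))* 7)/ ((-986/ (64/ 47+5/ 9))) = 7873999/ 3753702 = 2.10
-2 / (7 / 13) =-26 / 7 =-3.71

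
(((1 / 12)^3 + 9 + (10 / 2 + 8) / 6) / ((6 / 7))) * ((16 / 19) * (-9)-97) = -268401973 / 196992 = -1362.50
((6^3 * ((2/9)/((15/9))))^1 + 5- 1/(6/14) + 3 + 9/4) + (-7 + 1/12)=149/5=29.80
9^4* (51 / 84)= 111537 / 28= 3983.46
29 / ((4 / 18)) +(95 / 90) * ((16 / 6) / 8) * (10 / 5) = 7085 / 54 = 131.20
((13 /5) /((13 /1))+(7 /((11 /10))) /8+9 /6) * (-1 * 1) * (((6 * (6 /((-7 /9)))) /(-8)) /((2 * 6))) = -1.20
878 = 878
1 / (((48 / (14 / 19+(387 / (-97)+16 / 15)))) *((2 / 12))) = -60437 / 221160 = -0.27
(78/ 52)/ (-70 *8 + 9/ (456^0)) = -3/ 1102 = -0.00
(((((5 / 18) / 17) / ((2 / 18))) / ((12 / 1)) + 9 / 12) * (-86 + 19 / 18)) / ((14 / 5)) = -2377595 / 102816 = -23.12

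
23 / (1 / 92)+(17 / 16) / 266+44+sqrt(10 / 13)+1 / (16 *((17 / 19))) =sqrt(130) / 13+156285663 / 72352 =2160.95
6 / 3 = 2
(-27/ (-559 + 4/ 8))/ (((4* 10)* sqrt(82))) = 27* sqrt(82)/ 1831880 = 0.00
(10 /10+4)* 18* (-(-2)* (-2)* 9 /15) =-216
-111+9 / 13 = -1434 / 13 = -110.31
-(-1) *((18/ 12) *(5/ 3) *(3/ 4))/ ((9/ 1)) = 5/ 24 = 0.21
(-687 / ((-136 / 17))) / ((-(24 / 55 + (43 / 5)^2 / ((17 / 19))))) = -3211725 / 3107848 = -1.03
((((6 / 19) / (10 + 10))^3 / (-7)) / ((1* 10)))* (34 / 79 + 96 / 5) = -104679 / 94825675000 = -0.00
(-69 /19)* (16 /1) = -1104 /19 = -58.11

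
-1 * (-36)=36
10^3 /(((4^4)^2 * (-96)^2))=125 /75497472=0.00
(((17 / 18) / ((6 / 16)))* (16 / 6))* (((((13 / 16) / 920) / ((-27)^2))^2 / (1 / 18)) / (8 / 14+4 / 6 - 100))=-1183 / 658524273753600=-0.00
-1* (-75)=75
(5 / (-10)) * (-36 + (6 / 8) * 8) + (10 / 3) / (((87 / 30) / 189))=6735 / 29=232.24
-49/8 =-6.12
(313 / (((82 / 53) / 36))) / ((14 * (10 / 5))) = 149301 / 574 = 260.11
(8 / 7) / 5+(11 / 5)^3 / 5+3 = 23442 / 4375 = 5.36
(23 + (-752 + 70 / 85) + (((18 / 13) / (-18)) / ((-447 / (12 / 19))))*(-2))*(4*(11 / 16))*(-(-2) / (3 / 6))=-5011429203 / 625651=-8009.94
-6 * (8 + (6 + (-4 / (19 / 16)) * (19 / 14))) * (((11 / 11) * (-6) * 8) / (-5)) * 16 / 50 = -152064 / 875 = -173.79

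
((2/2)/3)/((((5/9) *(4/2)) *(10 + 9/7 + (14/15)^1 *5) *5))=63/16750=0.00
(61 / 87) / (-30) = -61 / 2610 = -0.02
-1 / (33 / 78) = -26 / 11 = -2.36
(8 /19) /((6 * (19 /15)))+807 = 291347 /361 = 807.06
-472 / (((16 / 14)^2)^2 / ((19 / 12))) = -2691521 / 6144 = -438.07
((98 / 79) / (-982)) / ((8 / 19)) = -931 / 310312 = -0.00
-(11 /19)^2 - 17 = -6258 /361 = -17.34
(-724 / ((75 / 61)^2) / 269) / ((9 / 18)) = -5388008 / 1513125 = -3.56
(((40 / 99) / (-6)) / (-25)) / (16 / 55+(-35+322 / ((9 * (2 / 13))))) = 2 / 146901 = 0.00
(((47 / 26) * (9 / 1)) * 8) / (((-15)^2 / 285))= 10716 / 65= 164.86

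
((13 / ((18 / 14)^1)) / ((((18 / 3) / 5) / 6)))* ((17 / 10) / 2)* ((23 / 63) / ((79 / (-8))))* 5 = -50830 / 6399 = -7.94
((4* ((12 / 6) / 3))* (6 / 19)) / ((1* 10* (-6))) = -0.01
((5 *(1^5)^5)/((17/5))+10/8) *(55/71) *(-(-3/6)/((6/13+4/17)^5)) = 28684955454025/4472591712512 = 6.41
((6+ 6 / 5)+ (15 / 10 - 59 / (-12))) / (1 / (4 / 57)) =43 / 45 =0.96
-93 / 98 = -0.95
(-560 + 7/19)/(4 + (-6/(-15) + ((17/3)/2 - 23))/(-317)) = -14445690/104861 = -137.76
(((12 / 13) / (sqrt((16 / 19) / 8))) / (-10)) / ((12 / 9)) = -9 * sqrt(38) / 260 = -0.21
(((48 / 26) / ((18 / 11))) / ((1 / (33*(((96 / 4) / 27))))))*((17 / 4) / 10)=8228 / 585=14.06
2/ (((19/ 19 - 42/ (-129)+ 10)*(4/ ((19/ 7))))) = 817/ 6818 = 0.12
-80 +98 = 18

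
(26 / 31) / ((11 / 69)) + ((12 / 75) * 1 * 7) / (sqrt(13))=28 * sqrt(13) / 325 + 1794 / 341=5.57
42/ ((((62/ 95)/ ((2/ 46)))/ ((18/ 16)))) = 17955/ 5704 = 3.15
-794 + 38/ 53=-42044/ 53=-793.28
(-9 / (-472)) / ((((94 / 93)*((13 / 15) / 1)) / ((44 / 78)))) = 0.01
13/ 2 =6.50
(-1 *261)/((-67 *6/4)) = 174/67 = 2.60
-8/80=-1/10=-0.10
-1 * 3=-3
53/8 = 6.62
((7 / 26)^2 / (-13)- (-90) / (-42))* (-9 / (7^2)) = 1189467 / 3014284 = 0.39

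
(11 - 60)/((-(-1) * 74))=-49/74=-0.66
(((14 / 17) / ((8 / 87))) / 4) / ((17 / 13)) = 7917 / 4624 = 1.71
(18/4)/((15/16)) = 24/5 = 4.80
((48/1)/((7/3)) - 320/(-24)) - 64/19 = 12184/399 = 30.54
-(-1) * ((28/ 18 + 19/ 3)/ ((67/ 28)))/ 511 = 284/ 44019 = 0.01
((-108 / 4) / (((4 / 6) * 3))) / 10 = -27 / 20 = -1.35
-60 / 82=-30 / 41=-0.73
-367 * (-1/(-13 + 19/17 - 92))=-6239/1766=-3.53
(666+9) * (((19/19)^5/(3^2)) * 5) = 375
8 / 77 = 0.10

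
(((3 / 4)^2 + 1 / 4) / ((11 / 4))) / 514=13 / 22616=0.00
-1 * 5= -5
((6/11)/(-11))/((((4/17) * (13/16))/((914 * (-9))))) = 3356208/1573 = 2133.64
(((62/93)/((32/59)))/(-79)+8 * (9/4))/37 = 68197/140304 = 0.49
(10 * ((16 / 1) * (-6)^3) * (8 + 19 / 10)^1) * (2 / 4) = -171072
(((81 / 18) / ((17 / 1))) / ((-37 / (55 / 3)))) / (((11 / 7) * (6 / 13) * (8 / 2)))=-455 / 10064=-0.05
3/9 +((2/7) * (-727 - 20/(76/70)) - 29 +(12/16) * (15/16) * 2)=-240.24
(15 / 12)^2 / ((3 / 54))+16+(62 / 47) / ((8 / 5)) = 16901 / 376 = 44.95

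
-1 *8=-8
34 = 34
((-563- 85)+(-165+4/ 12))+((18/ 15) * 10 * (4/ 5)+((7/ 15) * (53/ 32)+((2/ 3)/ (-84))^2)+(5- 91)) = -564102023/ 635040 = -888.29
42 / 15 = 14 / 5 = 2.80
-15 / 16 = -0.94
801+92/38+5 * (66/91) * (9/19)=1392085/1729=805.14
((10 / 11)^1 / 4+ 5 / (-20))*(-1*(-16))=-4 / 11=-0.36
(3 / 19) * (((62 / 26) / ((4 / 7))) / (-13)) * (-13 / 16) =651 / 15808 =0.04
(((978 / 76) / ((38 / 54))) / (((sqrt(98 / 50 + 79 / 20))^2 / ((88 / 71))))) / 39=6454800 / 65640991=0.10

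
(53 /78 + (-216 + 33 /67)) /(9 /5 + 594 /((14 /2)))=-39294185 /15850458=-2.48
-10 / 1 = -10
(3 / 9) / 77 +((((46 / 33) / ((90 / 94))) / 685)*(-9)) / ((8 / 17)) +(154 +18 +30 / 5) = 17066717 / 95900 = 177.96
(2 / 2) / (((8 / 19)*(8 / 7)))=133 / 64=2.08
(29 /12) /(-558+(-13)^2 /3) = -0.00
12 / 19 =0.63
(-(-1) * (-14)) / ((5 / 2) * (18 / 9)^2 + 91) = -14 / 101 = -0.14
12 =12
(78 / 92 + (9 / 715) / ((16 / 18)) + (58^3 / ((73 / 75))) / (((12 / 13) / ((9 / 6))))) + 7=325751.36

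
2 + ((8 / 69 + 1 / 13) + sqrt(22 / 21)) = sqrt(462) / 21 + 1967 / 897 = 3.22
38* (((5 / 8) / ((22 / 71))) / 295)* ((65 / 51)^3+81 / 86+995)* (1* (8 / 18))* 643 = 9875696334297257 / 133268092452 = 74103.98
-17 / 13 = -1.31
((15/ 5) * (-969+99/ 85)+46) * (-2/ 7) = 816.43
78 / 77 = 1.01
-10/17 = -0.59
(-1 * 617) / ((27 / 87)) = -17893 / 9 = -1988.11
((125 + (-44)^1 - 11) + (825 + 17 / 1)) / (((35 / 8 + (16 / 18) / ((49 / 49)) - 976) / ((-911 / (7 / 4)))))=239279616 / 489251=489.07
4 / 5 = 0.80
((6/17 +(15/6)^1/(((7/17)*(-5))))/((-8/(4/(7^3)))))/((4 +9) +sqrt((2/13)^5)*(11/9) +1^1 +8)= 1233064053/21605056885720 - 62361*sqrt(26)/10802528442860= 0.00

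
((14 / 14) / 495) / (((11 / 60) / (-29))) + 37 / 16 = 11575 / 5808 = 1.99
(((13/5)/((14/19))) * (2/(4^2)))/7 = 247/3920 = 0.06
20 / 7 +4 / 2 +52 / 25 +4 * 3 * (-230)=-481786 / 175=-2753.06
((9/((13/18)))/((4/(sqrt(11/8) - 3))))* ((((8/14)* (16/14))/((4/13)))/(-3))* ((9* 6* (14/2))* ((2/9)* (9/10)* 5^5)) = 10935000/7 - 911250* sqrt(22)/7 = 951551.23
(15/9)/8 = 5/24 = 0.21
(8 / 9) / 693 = 8 / 6237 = 0.00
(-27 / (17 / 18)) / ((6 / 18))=-1458 / 17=-85.76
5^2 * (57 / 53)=1425 / 53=26.89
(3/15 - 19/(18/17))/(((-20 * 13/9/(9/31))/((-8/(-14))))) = 0.10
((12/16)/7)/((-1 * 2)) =-0.05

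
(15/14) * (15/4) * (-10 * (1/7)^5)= -1125/470596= -0.00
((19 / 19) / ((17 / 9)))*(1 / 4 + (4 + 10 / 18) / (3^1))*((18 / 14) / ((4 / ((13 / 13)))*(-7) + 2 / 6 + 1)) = -1719 / 38080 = -0.05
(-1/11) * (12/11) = -12/121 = -0.10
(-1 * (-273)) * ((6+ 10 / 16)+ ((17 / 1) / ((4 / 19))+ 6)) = 203931 / 8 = 25491.38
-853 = -853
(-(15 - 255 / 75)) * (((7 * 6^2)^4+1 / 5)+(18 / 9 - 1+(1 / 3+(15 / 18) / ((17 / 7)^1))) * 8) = -19881497085986 / 425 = -46779993143.50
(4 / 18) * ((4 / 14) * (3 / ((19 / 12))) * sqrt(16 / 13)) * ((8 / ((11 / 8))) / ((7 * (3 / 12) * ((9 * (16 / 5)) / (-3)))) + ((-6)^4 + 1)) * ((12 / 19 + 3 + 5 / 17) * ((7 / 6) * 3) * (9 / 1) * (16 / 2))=291686581248 * sqrt(13) / 6143137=171197.70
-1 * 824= -824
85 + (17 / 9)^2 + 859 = 76753 / 81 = 947.57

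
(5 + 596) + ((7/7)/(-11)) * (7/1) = 6604/11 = 600.36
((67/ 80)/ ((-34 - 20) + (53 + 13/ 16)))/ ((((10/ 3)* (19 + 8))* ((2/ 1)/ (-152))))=2546/ 675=3.77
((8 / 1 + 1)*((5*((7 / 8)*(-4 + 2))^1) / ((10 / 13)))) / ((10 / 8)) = -819 / 10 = -81.90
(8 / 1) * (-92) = -736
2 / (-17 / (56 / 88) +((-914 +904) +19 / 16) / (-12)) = -896 / 11639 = -0.08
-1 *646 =-646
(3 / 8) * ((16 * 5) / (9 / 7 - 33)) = -35 / 37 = -0.95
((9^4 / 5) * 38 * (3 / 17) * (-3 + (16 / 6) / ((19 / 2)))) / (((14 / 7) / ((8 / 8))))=-203391 / 17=-11964.18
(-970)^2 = 940900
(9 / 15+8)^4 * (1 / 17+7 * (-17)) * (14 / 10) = -910865.12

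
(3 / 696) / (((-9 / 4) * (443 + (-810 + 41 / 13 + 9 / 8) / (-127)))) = -6604 / 1549019079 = -0.00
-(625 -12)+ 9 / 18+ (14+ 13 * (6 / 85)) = -101589 / 170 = -597.58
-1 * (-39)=39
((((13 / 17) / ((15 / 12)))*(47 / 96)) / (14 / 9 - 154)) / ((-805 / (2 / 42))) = 611 / 5257229600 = 0.00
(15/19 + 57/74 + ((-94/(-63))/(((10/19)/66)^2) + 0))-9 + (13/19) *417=5841426959/246050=23740.81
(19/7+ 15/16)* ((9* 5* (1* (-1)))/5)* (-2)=3681/56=65.73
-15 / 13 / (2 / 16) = -120 / 13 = -9.23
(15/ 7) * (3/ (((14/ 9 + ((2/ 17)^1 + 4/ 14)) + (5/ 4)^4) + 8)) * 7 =12337920/ 3399871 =3.63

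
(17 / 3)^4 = 83521 / 81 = 1031.12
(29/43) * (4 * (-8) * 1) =-928/43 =-21.58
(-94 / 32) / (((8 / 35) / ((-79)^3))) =6336321.52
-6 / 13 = -0.46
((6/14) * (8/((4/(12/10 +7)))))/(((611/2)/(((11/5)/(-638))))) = -246/3100825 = -0.00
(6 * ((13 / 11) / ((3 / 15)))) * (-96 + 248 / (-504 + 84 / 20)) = -3421.23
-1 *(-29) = 29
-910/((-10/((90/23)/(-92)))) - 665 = -707665/1058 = -668.87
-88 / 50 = -44 / 25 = -1.76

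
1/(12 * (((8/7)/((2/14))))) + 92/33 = 985/352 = 2.80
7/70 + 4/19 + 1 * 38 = 7279/190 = 38.31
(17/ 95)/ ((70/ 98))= 119/ 475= 0.25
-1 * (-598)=598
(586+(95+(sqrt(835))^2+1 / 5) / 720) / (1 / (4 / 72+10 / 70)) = 2114251 / 18144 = 116.53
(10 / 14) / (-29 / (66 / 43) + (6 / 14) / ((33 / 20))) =-330 / 8609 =-0.04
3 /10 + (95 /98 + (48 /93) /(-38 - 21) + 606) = 272116529 /448105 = 607.26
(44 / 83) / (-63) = -44 / 5229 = -0.01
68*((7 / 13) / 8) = 119 / 26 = 4.58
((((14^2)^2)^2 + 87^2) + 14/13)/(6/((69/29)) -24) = -441263191197/6422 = -68711178.95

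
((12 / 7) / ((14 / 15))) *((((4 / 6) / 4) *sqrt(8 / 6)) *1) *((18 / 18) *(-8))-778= -778-80 *sqrt(3) / 49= -780.83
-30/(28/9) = -135/14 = -9.64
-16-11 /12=-16.92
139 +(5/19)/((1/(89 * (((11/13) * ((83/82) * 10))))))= 3439078/10127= 339.59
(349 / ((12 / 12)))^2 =121801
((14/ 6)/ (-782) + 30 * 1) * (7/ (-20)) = -492611/ 46920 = -10.50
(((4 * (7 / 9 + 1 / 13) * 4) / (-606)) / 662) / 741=-400 / 8695102221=-0.00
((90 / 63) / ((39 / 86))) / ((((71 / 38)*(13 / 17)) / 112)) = 8888960 / 35997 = 246.94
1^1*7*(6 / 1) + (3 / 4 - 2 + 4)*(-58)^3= -536516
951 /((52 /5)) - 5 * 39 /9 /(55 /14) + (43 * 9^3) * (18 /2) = 282208.93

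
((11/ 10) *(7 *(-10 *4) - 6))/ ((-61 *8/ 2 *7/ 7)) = 1573/ 1220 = 1.29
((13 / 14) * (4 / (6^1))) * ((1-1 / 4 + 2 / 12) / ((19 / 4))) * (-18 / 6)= -143 / 399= -0.36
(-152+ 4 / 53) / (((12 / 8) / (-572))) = 57933.89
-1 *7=-7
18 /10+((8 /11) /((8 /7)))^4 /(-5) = 129368 /73205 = 1.77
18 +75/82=1551/82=18.91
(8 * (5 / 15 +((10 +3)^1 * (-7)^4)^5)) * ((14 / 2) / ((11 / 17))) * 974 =82412809891139808527362106240 / 33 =2497357875489085106889761000.00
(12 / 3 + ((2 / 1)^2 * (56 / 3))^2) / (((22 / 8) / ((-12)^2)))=3213568 / 11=292142.55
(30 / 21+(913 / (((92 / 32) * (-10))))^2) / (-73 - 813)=-46745989 / 41010725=-1.14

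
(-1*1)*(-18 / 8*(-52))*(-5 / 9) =65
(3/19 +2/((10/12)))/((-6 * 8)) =-0.05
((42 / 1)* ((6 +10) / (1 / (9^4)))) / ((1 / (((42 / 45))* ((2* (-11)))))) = -452656512 / 5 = -90531302.40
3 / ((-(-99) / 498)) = 166 / 11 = 15.09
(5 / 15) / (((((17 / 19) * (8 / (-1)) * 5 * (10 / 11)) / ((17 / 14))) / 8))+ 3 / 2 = 2941 / 2100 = 1.40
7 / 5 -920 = -4593 / 5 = -918.60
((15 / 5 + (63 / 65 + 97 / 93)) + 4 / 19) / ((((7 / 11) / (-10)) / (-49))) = 92378594 / 22971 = 4021.53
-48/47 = -1.02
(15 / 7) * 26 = 390 / 7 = 55.71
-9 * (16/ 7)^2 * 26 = -59904/ 49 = -1222.53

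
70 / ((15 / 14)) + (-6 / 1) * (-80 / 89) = 18884 / 267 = 70.73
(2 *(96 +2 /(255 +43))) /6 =14305 /447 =32.00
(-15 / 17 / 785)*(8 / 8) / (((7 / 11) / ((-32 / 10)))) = 528 / 93415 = 0.01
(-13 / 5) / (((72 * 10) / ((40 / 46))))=-13 / 4140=-0.00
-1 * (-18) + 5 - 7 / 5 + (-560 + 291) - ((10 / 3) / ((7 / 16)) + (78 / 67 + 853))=-7803104 / 7035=-1109.18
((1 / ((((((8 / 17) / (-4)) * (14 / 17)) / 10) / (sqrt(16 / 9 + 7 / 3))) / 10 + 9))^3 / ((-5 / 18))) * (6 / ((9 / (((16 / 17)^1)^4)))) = -212005826788238904320000000 / 82069130352148267864223272859 - 49963029971978547200000 * sqrt(37) / 738622173169334410778009455731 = -0.00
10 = 10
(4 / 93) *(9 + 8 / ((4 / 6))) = 28 / 31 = 0.90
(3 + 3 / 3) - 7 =-3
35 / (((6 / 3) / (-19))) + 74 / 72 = -11933 / 36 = -331.47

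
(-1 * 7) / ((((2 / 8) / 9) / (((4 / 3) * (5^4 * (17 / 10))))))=-357000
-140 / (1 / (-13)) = 1820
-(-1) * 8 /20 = 2 /5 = 0.40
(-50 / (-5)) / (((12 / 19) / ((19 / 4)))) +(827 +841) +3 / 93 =1296971 / 744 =1743.24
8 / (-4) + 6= 4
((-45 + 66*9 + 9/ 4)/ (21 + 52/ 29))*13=831285/ 2644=314.40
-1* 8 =-8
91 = 91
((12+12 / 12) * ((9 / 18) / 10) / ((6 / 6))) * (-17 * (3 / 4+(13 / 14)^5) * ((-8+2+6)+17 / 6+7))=-156.51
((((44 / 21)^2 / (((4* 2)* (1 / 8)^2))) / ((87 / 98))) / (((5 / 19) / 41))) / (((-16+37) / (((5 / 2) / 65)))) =11.29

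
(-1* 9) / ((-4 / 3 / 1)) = 27 / 4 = 6.75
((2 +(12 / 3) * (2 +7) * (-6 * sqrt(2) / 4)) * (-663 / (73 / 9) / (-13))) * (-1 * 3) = -2754 / 73 +74358 * sqrt(2) / 73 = 1402.80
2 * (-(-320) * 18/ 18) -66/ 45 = 9578/ 15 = 638.53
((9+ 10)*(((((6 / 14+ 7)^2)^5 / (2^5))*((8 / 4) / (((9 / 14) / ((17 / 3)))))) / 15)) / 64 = 91193943792080896 / 16343210835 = 5579928.25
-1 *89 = -89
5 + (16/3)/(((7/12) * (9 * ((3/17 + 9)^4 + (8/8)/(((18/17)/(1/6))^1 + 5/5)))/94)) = 5.01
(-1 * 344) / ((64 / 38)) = -204.25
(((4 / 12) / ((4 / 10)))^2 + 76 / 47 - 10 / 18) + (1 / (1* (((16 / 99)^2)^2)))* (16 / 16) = 40681888087 / 27721728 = 1467.51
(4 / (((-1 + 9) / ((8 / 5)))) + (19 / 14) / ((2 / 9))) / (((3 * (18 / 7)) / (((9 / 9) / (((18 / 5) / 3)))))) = 967 / 1296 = 0.75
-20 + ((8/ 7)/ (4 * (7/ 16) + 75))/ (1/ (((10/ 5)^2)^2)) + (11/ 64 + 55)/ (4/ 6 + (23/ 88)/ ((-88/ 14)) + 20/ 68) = 4486993491/ 111451438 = 40.26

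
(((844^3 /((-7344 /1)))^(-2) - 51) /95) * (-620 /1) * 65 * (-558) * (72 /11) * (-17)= 24775108575657339277719900 /18443401383247049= 1343304744.11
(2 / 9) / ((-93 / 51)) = -34 / 279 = -0.12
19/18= 1.06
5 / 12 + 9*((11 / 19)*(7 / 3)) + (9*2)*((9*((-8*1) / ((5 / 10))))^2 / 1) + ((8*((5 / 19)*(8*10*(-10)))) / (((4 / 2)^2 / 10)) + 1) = 84143639 / 228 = 369051.05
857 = 857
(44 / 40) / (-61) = -11 / 610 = -0.02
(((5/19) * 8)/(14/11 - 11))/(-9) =440/18297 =0.02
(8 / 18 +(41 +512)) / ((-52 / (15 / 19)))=-24905 / 2964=-8.40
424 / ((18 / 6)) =141.33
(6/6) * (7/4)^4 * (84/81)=16807/1728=9.73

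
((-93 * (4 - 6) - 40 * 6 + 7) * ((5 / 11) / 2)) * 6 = -705 / 11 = -64.09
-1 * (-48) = 48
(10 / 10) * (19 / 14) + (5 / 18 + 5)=418 / 63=6.63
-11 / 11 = -1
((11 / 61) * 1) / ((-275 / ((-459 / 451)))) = 459 / 687775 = 0.00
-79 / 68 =-1.16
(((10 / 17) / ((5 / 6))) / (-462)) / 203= -2 / 265727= -0.00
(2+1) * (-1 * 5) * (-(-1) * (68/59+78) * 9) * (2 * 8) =-10087200/59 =-170969.49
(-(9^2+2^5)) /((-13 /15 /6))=10170 /13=782.31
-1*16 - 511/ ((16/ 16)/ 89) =-45495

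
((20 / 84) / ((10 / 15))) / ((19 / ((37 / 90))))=37 / 4788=0.01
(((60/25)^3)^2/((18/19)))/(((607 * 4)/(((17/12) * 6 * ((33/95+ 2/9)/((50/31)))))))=295659648/1185546875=0.25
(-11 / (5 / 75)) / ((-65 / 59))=1947 / 13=149.77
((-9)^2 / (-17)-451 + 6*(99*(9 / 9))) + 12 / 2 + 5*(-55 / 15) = 6421 / 51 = 125.90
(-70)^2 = 4900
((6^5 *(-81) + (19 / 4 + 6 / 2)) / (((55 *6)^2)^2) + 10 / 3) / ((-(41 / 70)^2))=-7747893749743 / 797413280400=-9.72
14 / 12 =7 / 6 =1.17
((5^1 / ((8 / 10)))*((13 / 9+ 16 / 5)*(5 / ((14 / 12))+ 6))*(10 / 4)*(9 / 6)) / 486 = 5225 / 2268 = 2.30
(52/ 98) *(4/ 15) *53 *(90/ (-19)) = -33072/ 931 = -35.52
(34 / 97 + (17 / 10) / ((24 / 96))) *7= 24276 / 485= 50.05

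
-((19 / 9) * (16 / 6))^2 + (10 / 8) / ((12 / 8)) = -44993 / 1458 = -30.86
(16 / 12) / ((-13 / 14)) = -1.44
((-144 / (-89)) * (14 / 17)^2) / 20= 7056 / 128605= 0.05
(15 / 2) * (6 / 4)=11.25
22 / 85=0.26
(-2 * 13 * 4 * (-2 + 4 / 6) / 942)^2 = 43264 / 1996569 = 0.02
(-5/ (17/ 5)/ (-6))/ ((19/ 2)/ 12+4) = 20/ 391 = 0.05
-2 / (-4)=1 / 2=0.50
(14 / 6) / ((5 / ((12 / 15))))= 28 / 75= 0.37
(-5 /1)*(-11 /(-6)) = -9.17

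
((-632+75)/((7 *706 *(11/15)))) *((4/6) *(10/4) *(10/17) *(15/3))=-348125/462077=-0.75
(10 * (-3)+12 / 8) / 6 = -19 / 4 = -4.75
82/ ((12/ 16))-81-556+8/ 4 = -1577/ 3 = -525.67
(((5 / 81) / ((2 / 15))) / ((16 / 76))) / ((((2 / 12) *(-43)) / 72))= -950 / 43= -22.09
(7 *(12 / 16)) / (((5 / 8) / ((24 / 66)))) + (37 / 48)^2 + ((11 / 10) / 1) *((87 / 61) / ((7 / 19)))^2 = 20.13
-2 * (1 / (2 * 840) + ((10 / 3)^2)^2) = -5600027 / 22680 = -246.91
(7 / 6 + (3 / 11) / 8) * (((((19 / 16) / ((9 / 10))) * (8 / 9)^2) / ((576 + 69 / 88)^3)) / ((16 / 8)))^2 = 0.00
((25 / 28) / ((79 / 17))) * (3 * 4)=1275 / 553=2.31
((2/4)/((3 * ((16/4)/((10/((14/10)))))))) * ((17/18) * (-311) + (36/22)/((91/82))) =-131642975/1513512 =-86.98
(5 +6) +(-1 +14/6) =12.33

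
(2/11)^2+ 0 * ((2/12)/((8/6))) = 4/121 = 0.03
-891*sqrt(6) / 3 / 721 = -297*sqrt(6) / 721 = -1.01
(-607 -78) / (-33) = 20.76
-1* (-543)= 543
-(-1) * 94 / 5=94 / 5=18.80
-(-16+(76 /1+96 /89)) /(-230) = 2718 /10235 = 0.27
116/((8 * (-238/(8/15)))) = -58/1785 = -0.03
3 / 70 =0.04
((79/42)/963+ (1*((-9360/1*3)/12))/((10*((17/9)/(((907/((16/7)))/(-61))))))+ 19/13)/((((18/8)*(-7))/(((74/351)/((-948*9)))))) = 0.00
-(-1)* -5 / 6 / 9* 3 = -5 / 18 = -0.28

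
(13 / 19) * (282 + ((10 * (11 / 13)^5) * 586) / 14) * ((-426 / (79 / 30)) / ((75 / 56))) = -432210384768 / 11281595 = -38311.11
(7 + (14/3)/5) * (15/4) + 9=155/4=38.75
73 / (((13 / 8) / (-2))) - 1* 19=-1415 / 13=-108.85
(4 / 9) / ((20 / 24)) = 8 / 15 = 0.53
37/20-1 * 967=-19303/20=-965.15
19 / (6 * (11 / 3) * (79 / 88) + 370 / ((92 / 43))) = 0.10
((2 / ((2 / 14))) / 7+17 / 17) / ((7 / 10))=30 / 7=4.29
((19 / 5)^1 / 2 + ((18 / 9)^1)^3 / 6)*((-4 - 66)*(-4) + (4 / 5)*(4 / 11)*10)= 150932 / 165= 914.74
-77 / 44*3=-21 / 4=-5.25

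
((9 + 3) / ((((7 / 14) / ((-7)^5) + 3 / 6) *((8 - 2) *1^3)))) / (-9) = -0.44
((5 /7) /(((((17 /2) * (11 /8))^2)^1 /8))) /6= 5120 /734349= 0.01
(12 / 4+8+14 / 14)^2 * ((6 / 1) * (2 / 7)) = 1728 / 7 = 246.86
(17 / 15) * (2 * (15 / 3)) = 34 / 3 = 11.33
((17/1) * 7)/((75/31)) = 3689/75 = 49.19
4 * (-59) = -236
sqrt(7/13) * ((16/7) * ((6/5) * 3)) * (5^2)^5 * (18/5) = 2025000000 * sqrt(91)/91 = 212277679.44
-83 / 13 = -6.38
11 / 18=0.61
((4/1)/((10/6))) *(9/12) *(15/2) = 27/2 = 13.50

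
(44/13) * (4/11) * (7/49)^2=16/637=0.03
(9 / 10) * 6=27 / 5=5.40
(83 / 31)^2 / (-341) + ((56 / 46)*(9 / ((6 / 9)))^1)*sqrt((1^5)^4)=123712531 / 7537123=16.41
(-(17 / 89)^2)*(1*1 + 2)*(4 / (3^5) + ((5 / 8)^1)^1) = -360383 / 5132808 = -0.07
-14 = -14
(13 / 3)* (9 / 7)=39 / 7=5.57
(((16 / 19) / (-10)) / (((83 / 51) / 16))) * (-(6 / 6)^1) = 6528 / 7885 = 0.83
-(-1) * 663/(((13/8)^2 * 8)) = 408/13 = 31.38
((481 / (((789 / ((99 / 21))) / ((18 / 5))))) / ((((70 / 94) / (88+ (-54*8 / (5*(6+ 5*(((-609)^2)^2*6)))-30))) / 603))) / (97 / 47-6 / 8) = 3892665721725748022747472 / 10525061003193219875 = 369847.33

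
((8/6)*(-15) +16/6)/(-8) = 13/6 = 2.17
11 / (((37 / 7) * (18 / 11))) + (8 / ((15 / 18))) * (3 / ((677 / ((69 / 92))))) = 2939023 / 2254410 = 1.30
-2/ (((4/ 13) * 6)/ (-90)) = 195/ 2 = 97.50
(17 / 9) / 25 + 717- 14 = 158192 / 225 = 703.08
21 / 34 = 0.62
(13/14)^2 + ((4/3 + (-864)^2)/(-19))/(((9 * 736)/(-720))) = 57766981/13524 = 4271.44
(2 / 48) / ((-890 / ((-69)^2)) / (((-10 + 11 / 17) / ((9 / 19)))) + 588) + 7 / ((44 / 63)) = 828824101537 / 82693883536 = 10.02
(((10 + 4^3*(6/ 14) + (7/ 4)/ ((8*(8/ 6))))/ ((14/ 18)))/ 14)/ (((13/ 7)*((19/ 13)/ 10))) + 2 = 1754071/ 119168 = 14.72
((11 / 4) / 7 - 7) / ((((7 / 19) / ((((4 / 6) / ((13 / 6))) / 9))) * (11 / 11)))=-3515 / 5733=-0.61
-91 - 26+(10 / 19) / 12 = -13333 / 114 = -116.96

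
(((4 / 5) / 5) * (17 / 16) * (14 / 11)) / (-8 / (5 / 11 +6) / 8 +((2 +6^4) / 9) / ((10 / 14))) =76041 / 70907210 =0.00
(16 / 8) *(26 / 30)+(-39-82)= -1789 / 15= -119.27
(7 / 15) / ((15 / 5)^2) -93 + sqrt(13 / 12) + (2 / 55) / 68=-938585 / 10098 + sqrt(39) / 6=-91.91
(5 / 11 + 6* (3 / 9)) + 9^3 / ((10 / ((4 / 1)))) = 16173 / 55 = 294.05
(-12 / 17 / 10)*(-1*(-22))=-132 / 85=-1.55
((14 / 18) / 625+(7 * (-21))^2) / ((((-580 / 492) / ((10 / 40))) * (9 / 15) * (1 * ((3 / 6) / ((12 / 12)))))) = -2491787956 / 163125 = -15275.33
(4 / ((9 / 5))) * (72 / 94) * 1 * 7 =560 / 47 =11.91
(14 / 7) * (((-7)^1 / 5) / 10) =-7 / 25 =-0.28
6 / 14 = 0.43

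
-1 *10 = -10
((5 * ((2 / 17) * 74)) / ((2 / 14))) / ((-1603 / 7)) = -5180 / 3893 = -1.33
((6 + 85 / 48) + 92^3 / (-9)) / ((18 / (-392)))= 610436561 / 324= 1884063.46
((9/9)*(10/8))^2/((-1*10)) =-5/32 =-0.16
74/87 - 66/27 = -416/261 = -1.59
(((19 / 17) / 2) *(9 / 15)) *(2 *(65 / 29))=741 / 493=1.50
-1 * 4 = -4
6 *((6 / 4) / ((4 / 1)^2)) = 9 / 16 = 0.56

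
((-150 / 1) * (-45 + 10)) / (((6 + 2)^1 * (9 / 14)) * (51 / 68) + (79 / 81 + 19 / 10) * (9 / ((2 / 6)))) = 1102500 / 17113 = 64.42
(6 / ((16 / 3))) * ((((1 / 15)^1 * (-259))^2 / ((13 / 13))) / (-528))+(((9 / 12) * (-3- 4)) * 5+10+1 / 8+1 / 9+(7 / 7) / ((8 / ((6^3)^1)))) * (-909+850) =-205544843 / 316800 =-648.82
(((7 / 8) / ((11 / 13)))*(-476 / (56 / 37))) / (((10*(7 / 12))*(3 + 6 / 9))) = -73593 / 4840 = -15.21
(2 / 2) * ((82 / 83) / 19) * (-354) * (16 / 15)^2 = -2477056 / 118275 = -20.94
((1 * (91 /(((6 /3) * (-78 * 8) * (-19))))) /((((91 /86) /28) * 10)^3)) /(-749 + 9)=-556549 /5791841250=-0.00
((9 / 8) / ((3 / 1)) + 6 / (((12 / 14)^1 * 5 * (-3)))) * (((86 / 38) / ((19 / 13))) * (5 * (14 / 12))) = -43043 / 51984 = -0.83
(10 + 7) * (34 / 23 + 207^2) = 16754537 / 23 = 728458.13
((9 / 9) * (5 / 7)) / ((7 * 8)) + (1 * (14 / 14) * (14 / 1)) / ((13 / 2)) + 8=51809 / 5096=10.17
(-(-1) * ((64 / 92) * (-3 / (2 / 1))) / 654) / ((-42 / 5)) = 10 / 52647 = 0.00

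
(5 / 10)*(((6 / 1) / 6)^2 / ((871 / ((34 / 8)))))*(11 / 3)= 187 / 20904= 0.01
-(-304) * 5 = 1520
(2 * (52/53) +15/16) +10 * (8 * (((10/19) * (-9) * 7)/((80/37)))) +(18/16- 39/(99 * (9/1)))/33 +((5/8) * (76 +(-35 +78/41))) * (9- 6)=-7403337118723/6474462192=-1143.47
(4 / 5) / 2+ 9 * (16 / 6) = 122 / 5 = 24.40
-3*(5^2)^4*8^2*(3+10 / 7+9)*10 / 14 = -719387755.10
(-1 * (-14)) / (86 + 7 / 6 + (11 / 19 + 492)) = 1596 / 66091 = 0.02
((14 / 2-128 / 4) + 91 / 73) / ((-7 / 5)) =8670 / 511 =16.97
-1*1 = -1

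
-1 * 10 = -10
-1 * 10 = -10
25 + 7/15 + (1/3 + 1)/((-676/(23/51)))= 3292343/129285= 25.47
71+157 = 228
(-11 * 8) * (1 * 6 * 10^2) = -52800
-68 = -68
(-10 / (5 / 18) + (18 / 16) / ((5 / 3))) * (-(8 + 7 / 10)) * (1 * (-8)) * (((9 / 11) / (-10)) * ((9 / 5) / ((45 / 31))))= 34297749 / 137500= 249.44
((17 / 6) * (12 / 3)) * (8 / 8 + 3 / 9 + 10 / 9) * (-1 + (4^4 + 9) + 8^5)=915108.74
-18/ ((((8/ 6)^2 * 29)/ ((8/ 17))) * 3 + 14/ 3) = -27/ 500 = -0.05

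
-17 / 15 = -1.13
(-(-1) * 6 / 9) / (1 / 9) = 6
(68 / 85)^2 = 16 / 25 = 0.64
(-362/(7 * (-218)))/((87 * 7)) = 181/464667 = 0.00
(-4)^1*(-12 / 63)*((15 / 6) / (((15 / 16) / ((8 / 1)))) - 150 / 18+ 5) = 96 / 7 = 13.71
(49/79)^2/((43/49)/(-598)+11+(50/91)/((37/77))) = 0.03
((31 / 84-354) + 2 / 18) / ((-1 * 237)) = 89087 / 59724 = 1.49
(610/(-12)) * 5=-1525/6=-254.17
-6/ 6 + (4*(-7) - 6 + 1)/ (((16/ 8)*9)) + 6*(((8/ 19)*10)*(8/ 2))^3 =1179531397/ 41154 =28661.40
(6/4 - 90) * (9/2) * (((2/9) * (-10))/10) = 177/2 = 88.50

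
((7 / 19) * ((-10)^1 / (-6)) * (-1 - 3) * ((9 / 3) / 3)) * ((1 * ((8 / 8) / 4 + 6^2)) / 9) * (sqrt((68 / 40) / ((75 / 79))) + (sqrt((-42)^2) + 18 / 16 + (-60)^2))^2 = -64662945502253 / 492480 - 1972145 * sqrt(40290) / 4104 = -131397109.02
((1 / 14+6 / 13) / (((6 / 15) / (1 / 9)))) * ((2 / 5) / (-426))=-97 / 697788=-0.00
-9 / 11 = -0.82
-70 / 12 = -35 / 6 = -5.83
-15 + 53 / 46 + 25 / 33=-13.09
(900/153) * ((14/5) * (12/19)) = 10.40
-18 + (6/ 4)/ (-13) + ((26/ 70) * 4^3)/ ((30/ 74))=553109/ 13650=40.52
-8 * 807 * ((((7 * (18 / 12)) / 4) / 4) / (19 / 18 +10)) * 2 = -152523 / 199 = -766.45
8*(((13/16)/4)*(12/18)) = 13/12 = 1.08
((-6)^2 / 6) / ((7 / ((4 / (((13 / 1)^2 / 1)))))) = 24 / 1183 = 0.02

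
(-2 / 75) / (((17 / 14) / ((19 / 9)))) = -532 / 11475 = -0.05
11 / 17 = 0.65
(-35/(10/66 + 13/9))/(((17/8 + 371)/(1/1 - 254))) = 233772/15721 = 14.87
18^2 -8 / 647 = 209620 / 647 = 323.99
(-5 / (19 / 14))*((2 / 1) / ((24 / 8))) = -140 / 57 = -2.46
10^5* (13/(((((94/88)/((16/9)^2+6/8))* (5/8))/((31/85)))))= 179731552000/64719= 2777106.44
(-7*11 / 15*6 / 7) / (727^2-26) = -22 / 2642515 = -0.00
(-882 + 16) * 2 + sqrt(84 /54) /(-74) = -1732 - sqrt(14) /222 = -1732.02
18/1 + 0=18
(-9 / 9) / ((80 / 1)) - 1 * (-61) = 60.99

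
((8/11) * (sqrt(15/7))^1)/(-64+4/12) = -0.02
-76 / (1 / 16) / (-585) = 2.08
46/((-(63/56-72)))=368/567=0.65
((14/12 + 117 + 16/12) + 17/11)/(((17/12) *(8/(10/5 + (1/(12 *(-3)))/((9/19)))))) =98531/4752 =20.73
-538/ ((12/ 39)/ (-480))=839280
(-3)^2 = 9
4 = 4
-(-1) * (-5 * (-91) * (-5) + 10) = -2265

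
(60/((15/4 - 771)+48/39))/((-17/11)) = 34320/677161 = 0.05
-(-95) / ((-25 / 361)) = -6859 / 5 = -1371.80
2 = 2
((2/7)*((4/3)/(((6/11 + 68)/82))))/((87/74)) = 266992/688779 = 0.39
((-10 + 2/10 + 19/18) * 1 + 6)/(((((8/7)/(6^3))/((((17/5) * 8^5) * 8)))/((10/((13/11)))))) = -19559350272/5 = -3911870054.40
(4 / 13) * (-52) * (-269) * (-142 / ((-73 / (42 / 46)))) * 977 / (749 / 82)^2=12044925835392 / 134560097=89513.36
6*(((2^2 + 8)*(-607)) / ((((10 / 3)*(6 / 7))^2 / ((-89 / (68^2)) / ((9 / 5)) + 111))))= -594207.89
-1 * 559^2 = -312481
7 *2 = 14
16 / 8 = 2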